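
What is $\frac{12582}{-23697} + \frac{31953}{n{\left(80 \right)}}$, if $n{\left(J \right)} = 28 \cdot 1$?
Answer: $\frac{84093105}{73724} \approx 1140.6$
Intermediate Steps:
$n{\left(J \right)} = 28$
$\frac{12582}{-23697} + \frac{31953}{n{\left(80 \right)}} = \frac{12582}{-23697} + \frac{31953}{28} = 12582 \left(- \frac{1}{23697}\right) + 31953 \cdot \frac{1}{28} = - \frac{1398}{2633} + \frac{31953}{28} = \frac{84093105}{73724}$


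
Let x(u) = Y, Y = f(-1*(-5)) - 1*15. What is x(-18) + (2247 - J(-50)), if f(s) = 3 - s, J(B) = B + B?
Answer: 2330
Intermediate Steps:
J(B) = 2*B
Y = -17 (Y = (3 - (-1)*(-5)) - 1*15 = (3 - 1*5) - 15 = (3 - 5) - 15 = -2 - 15 = -17)
x(u) = -17
x(-18) + (2247 - J(-50)) = -17 + (2247 - 2*(-50)) = -17 + (2247 - 1*(-100)) = -17 + (2247 + 100) = -17 + 2347 = 2330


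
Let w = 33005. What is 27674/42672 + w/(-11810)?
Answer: -54077971/25197816 ≈ -2.1461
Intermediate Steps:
27674/42672 + w/(-11810) = 27674/42672 + 33005/(-11810) = 27674*(1/42672) + 33005*(-1/11810) = 13837/21336 - 6601/2362 = -54077971/25197816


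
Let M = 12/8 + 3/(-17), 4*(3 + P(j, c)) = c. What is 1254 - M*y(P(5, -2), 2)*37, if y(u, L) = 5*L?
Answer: 12993/17 ≈ 764.29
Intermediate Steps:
P(j, c) = -3 + c/4
M = 45/34 (M = 12*(1/8) + 3*(-1/17) = 3/2 - 3/17 = 45/34 ≈ 1.3235)
1254 - M*y(P(5, -2), 2)*37 = 1254 - 45*(5*2)/34*37 = 1254 - (45/34)*10*37 = 1254 - 225*37/17 = 1254 - 1*8325/17 = 1254 - 8325/17 = 12993/17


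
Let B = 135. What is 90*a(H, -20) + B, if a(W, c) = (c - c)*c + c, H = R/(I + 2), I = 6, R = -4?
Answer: -1665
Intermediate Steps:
H = -½ (H = -4/(6 + 2) = -4/8 = -4*⅛ = -½ ≈ -0.50000)
a(W, c) = c (a(W, c) = 0*c + c = 0 + c = c)
90*a(H, -20) + B = 90*(-20) + 135 = -1800 + 135 = -1665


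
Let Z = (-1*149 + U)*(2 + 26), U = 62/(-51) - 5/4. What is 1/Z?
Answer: -51/216293 ≈ -0.00023579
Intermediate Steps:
U = -503/204 (U = 62*(-1/51) - 5*¼ = -62/51 - 5/4 = -503/204 ≈ -2.4657)
Z = -216293/51 (Z = (-1*149 - 503/204)*(2 + 26) = (-149 - 503/204)*28 = -30899/204*28 = -216293/51 ≈ -4241.0)
1/Z = 1/(-216293/51) = -51/216293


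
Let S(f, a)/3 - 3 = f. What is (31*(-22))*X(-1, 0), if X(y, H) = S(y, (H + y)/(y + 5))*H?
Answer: 0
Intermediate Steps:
S(f, a) = 9 + 3*f
X(y, H) = H*(9 + 3*y) (X(y, H) = (9 + 3*y)*H = H*(9 + 3*y))
(31*(-22))*X(-1, 0) = (31*(-22))*(3*0*(3 - 1)) = -2046*0*2 = -682*0 = 0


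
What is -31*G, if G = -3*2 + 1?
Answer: 155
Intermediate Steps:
G = -5 (G = -6 + 1 = -5)
-31*G = -31*(-5) = 155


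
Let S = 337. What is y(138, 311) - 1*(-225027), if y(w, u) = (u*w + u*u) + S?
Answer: 365003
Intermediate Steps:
y(w, u) = 337 + u² + u*w (y(w, u) = (u*w + u*u) + 337 = (u*w + u²) + 337 = (u² + u*w) + 337 = 337 + u² + u*w)
y(138, 311) - 1*(-225027) = (337 + 311² + 311*138) - 1*(-225027) = (337 + 96721 + 42918) + 225027 = 139976 + 225027 = 365003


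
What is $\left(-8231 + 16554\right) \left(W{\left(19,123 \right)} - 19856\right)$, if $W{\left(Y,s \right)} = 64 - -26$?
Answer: $-164512418$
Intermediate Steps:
$W{\left(Y,s \right)} = 90$ ($W{\left(Y,s \right)} = 64 + 26 = 90$)
$\left(-8231 + 16554\right) \left(W{\left(19,123 \right)} - 19856\right) = \left(-8231 + 16554\right) \left(90 - 19856\right) = 8323 \left(-19766\right) = -164512418$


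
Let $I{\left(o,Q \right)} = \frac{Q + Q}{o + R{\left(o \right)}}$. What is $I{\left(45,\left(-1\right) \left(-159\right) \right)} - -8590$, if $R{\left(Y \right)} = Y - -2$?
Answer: $\frac{395299}{46} \approx 8593.5$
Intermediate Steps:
$R{\left(Y \right)} = 2 + Y$ ($R{\left(Y \right)} = Y + 2 = 2 + Y$)
$I{\left(o,Q \right)} = \frac{2 Q}{2 + 2 o}$ ($I{\left(o,Q \right)} = \frac{Q + Q}{o + \left(2 + o\right)} = \frac{2 Q}{2 + 2 o}$)
$I{\left(45,\left(-1\right) \left(-159\right) \right)} - -8590 = \frac{\left(-1\right) \left(-159\right)}{1 + 45} - -8590 = \frac{159}{46} + 8590 = \frac{395299}{46}$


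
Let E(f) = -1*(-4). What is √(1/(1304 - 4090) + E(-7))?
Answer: √31044398/2786 ≈ 1.9999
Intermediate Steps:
E(f) = 4
√(1/(1304 - 4090) + E(-7)) = √(1/(1304 - 4090) + 4) = √(1/(-2786) + 4) = √(-1/2786 + 4) = √(11143/2786) = √31044398/2786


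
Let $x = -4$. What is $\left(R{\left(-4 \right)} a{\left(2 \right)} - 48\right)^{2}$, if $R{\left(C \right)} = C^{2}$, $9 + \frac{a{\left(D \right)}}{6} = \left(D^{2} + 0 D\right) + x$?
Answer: $831744$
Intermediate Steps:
$a{\left(D \right)} = -78 + 6 D^{2}$ ($a{\left(D \right)} = -54 + 6 \left(\left(D^{2} + 0 D\right) - 4\right) = -54 + 6 \left(\left(D^{2} + 0\right) - 4\right) = -54 + 6 \left(D^{2} - 4\right) = -54 + 6 \left(-4 + D^{2}\right) = -54 + \left(-24 + 6 D^{2}\right) = -78 + 6 D^{2}$)
$\left(R{\left(-4 \right)} a{\left(2 \right)} - 48\right)^{2} = \left(\left(-4\right)^{2} \left(-78 + 6 \cdot 2^{2}\right) - 48\right)^{2} = \left(16 \left(-78 + 6 \cdot 4\right) - 48\right)^{2} = \left(16 \left(-78 + 24\right) - 48\right)^{2} = \left(16 \left(-54\right) - 48\right)^{2} = \left(-864 - 48\right)^{2} = \left(-912\right)^{2} = 831744$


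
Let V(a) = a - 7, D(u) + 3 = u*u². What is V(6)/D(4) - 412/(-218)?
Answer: 12457/6649 ≈ 1.8735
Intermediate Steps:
D(u) = -3 + u³ (D(u) = -3 + u*u² = -3 + u³)
V(a) = -7 + a
V(6)/D(4) - 412/(-218) = (-7 + 6)/(-3 + 4³) - 412/(-218) = -1/(-3 + 64) - 412*(-1/218) = -1/61 + 206/109 = 12457/6649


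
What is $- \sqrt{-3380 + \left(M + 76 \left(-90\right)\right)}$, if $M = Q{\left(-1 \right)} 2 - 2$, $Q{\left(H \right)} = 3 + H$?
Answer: $- i \sqrt{10218} \approx - 101.08 i$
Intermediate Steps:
$M = 2$ ($M = \left(3 - 1\right) 2 - 2 = 2 \cdot 2 - 2 = 4 - 2 = 2$)
$- \sqrt{-3380 + \left(M + 76 \left(-90\right)\right)} = - \sqrt{-3380 + \left(2 + 76 \left(-90\right)\right)} = - \sqrt{-3380 + \left(2 - 6840\right)} = - \sqrt{-3380 - 6838} = - \sqrt{-10218} = - i \sqrt{10218}$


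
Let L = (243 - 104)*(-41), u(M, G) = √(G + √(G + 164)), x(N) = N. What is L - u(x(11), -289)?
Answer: -5699 - √(-289 + 5*I*√5) ≈ -5699.3 - 17.003*I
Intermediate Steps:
u(M, G) = √(G + √(164 + G))
L = -5699 (L = 139*(-41) = -5699)
L - u(x(11), -289) = -5699 - √(-289 + √(164 - 289)) = -5699 - √(-289 + √(-125)) = -5699 - √(-289 + 5*I*√5)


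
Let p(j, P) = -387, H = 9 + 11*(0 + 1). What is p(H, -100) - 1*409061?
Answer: -409448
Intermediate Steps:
H = 20 (H = 9 + 11*1 = 9 + 11 = 20)
p(H, -100) - 1*409061 = -387 - 1*409061 = -387 - 409061 = -409448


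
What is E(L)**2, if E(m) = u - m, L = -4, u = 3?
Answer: 49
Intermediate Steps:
E(m) = 3 - m
E(L)**2 = (3 - 1*(-4))**2 = (3 + 4)**2 = 7**2 = 49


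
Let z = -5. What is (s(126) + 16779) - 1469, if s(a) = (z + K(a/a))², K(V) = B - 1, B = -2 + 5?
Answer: 15319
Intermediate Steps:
B = 3
K(V) = 2 (K(V) = 3 - 1 = 2)
s(a) = 9 (s(a) = (-5 + 2)² = (-3)² = 9)
(s(126) + 16779) - 1469 = (9 + 16779) - 1469 = 16788 - 1469 = 15319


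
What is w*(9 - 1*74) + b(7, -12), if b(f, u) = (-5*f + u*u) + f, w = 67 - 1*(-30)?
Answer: -6189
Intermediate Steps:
w = 97 (w = 67 + 30 = 97)
b(f, u) = u² - 4*f (b(f, u) = (-5*f + u²) + f = (u² - 5*f) + f = u² - 4*f)
w*(9 - 1*74) + b(7, -12) = 97*(9 - 1*74) + ((-12)² - 4*7) = 97*(9 - 74) + (144 - 28) = 97*(-65) + 116 = -6305 + 116 = -6189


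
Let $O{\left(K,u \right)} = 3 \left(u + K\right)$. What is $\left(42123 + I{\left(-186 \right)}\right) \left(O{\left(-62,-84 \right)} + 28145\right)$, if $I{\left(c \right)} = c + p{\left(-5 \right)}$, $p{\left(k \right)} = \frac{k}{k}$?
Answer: $1161976166$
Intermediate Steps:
$p{\left(k \right)} = 1$
$O{\left(K,u \right)} = 3 K + 3 u$ ($O{\left(K,u \right)} = 3 \left(K + u\right) = 3 K + 3 u$)
$I{\left(c \right)} = 1 + c$ ($I{\left(c \right)} = c + 1 = 1 + c$)
$\left(42123 + I{\left(-186 \right)}\right) \left(O{\left(-62,-84 \right)} + 28145\right) = \left(42123 + \left(1 - 186\right)\right) \left(\left(3 \left(-62\right) + 3 \left(-84\right)\right) + 28145\right) = \left(42123 - 185\right) \left(\left(-186 - 252\right) + 28145\right) = 41938 \left(-438 + 28145\right) = 41938 \cdot 27707 = 1161976166$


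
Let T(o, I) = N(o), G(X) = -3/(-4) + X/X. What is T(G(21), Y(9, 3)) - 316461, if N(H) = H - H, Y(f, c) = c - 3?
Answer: -316461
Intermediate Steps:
Y(f, c) = -3 + c
N(H) = 0
G(X) = 7/4 (G(X) = -3*(-¼) + 1 = ¾ + 1 = 7/4)
T(o, I) = 0
T(G(21), Y(9, 3)) - 316461 = 0 - 316461 = -316461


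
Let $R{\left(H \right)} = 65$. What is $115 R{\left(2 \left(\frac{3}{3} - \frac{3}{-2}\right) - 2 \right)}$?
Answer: $7475$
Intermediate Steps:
$115 R{\left(2 \left(\frac{3}{3} - \frac{3}{-2}\right) - 2 \right)} = 115 \cdot 65 = 7475$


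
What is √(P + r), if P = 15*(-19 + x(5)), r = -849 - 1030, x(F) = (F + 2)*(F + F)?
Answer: I*√1114 ≈ 33.377*I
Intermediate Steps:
x(F) = 2*F*(2 + F) (x(F) = (2 + F)*(2*F) = 2*F*(2 + F))
r = -1879
P = 765 (P = 15*(-19 + 2*5*(2 + 5)) = 15*(-19 + 2*5*7) = 15*(-19 + 70) = 15*51 = 765)
√(P + r) = √(765 - 1879) = √(-1114) = I*√1114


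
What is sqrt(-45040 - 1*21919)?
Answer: I*sqrt(66959) ≈ 258.76*I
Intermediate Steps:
sqrt(-45040 - 1*21919) = sqrt(-45040 - 21919) = sqrt(-66959) = I*sqrt(66959)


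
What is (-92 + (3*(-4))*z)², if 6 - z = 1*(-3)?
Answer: 40000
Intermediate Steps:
z = 9 (z = 6 - (-3) = 6 - 1*(-3) = 6 + 3 = 9)
(-92 + (3*(-4))*z)² = (-92 + (3*(-4))*9)² = (-92 - 12*9)² = (-92 - 108)² = (-200)² = 40000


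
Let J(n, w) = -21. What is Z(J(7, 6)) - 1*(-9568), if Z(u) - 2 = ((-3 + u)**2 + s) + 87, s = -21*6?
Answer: 10107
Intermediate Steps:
s = -126
Z(u) = -37 + (-3 + u)**2 (Z(u) = 2 + (((-3 + u)**2 - 126) + 87) = 2 + ((-126 + (-3 + u)**2) + 87) = 2 + (-39 + (-3 + u)**2) = -37 + (-3 + u)**2)
Z(J(7, 6)) - 1*(-9568) = (-37 + (-3 - 21)**2) - 1*(-9568) = (-37 + (-24)**2) + 9568 = (-37 + 576) + 9568 = 539 + 9568 = 10107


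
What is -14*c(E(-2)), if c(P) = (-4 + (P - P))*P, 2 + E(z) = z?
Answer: -224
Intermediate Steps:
E(z) = -2 + z
c(P) = -4*P (c(P) = (-4 + 0)*P = -4*P)
-14*c(E(-2)) = -(-56)*(-2 - 2) = -(-56)*(-4) = -14*16 = -224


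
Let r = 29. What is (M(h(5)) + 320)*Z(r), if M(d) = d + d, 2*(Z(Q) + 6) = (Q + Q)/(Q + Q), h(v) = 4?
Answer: -1804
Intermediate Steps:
Z(Q) = -11/2 (Z(Q) = -6 + ((Q + Q)/(Q + Q))/2 = -6 + ((2*Q)/((2*Q)))/2 = -6 + ((2*Q)*(1/(2*Q)))/2 = -6 + (½)*1 = -6 + ½ = -11/2)
M(d) = 2*d
(M(h(5)) + 320)*Z(r) = (2*4 + 320)*(-11/2) = (8 + 320)*(-11/2) = 328*(-11/2) = -1804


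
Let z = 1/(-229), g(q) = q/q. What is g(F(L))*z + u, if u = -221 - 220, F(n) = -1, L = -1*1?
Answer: -100990/229 ≈ -441.00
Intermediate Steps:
L = -1
u = -441
g(q) = 1
z = -1/229 ≈ -0.0043668
g(F(L))*z + u = 1*(-1/229) - 441 = -1/229 - 441 = -100990/229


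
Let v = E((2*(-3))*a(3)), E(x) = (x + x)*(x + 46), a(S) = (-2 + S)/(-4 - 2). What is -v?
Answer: -94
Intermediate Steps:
a(S) = ⅓ - S/6 (a(S) = (-2 + S)/(-6) = (-2 + S)*(-⅙) = ⅓ - S/6)
E(x) = 2*x*(46 + x) (E(x) = (2*x)*(46 + x) = 2*x*(46 + x))
v = 94 (v = 2*((2*(-3))*(⅓ - ⅙*3))*(46 + (2*(-3))*(⅓ - ⅙*3)) = 2*(-6*(⅓ - ½))*(46 - 6*(⅓ - ½)) = 2*(-6*(-⅙))*(46 - 6*(-⅙)) = 2*1*(46 + 1) = 2*1*47 = 94)
-v = -1*94 = -94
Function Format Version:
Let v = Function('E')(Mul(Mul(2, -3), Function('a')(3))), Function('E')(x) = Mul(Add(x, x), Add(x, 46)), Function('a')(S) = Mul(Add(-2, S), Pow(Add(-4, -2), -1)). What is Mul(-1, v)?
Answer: -94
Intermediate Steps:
Function('a')(S) = Add(Rational(1, 3), Mul(Rational(-1, 6), S)) (Function('a')(S) = Mul(Add(-2, S), Pow(-6, -1)) = Mul(Add(-2, S), Rational(-1, 6)) = Add(Rational(1, 3), Mul(Rational(-1, 6), S)))
Function('E')(x) = Mul(2, x, Add(46, x)) (Function('E')(x) = Mul(Mul(2, x), Add(46, x)) = Mul(2, x, Add(46, x)))
v = 94 (v = Mul(2, Mul(Mul(2, -3), Add(Rational(1, 3), Mul(Rational(-1, 6), 3))), Add(46, Mul(Mul(2, -3), Add(Rational(1, 3), Mul(Rational(-1, 6), 3))))) = Mul(2, Mul(-6, Add(Rational(1, 3), Rational(-1, 2))), Add(46, Mul(-6, Add(Rational(1, 3), Rational(-1, 2))))) = Mul(2, Mul(-6, Rational(-1, 6)), Add(46, Mul(-6, Rational(-1, 6)))) = Mul(2, 1, Add(46, 1)) = Mul(2, 1, 47) = 94)
Mul(-1, v) = Mul(-1, 94) = -94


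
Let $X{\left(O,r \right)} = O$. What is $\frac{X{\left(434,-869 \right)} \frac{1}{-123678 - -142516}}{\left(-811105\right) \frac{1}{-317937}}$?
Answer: $\frac{68992329}{7639797995} \approx 0.0090306$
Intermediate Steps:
$\frac{X{\left(434,-869 \right)} \frac{1}{-123678 - -142516}}{\left(-811105\right) \frac{1}{-317937}} = \frac{434 \frac{1}{-123678 - -142516}}{\left(-811105\right) \frac{1}{-317937}} = \frac{434 \frac{1}{-123678 + 142516}}{\left(-811105\right) \left(- \frac{1}{317937}\right)} = \frac{434 \cdot \frac{1}{18838}}{\frac{811105}{317937}} = 434 \cdot \frac{1}{18838} \cdot \frac{317937}{811105} = \frac{217}{9419} \cdot \frac{317937}{811105} = \frac{68992329}{7639797995}$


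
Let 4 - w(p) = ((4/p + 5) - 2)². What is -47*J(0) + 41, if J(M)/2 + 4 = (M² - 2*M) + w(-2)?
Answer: 135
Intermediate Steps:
w(p) = 4 - (3 + 4/p)² (w(p) = 4 - ((4/p + 5) - 2)² = 4 - ((5 + 4/p) - 2)² = 4 - (3 + 4/p)²)
J(M) = -2 - 4*M + 2*M² (J(M) = -8 + 2*((M² - 2*M) + (4 - 1*(4 + 3*(-2))²/(-2)²)) = -8 + 2*((M² - 2*M) + (4 - 1*¼*(4 - 6)²)) = -8 + 2*((M² - 2*M) + (4 - 1*¼*(-2)²)) = -8 + 2*((M² - 2*M) + (4 - 1*¼*4)) = -8 + 2*((M² - 2*M) + (4 - 1)) = -8 + 2*((M² - 2*M) + 3) = -8 + 2*(3 + M² - 2*M) = -8 + (6 - 4*M + 2*M²) = -2 - 4*M + 2*M²)
-47*J(0) + 41 = -47*(-2 - 4*0 + 2*0²) + 41 = -47*(-2 + 0 + 2*0) + 41 = -47*(-2 + 0 + 0) + 41 = -47*(-2) + 41 = 94 + 41 = 135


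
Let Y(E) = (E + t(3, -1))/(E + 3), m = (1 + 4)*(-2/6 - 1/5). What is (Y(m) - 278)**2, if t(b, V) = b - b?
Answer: 81796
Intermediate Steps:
t(b, V) = 0
m = -8/3 (m = 5*(-2*1/6 - 1*1/5) = 5*(-1/3 - 1/5) = 5*(-8/15) = -8/3 ≈ -2.6667)
Y(E) = E/(3 + E) (Y(E) = (E + 0)/(E + 3) = E/(3 + E))
(Y(m) - 278)**2 = (-8/(3*(3 - 8/3)) - 278)**2 = (-8/(3*1/3) - 278)**2 = (-8/3*3 - 278)**2 = (-8 - 278)**2 = (-286)**2 = 81796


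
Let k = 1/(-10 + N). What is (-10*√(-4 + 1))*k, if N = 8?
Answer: 5*I*√3 ≈ 8.6602*I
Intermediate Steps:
k = -½ (k = 1/(-10 + 8) = 1/(-2) = -½ ≈ -0.50000)
(-10*√(-4 + 1))*k = -10*√(-4 + 1)*(-½) = -10*I*√3*(-½) = 5*I*√3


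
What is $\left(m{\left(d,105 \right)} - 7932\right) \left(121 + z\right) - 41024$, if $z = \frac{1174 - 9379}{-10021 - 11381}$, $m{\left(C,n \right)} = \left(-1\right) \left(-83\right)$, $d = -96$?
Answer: $- \frac{7089498917}{7134} \approx -9.9376 \cdot 10^{5}$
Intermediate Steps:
$m{\left(C,n \right)} = 83$
$z = \frac{2735}{7134}$ ($z = - \frac{8205}{-21402} = \left(-8205\right) \left(- \frac{1}{21402}\right) = \frac{2735}{7134} \approx 0.38338$)
$\left(m{\left(d,105 \right)} - 7932\right) \left(121 + z\right) - 41024 = \left(83 - 7932\right) \left(121 + \frac{2735}{7134}\right) - 41024 = \left(-7849\right) \frac{865949}{7134} - 41024 = - \frac{6796833701}{7134} - 41024 = - \frac{7089498917}{7134}$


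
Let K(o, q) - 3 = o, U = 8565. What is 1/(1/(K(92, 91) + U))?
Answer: 8660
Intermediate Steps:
K(o, q) = 3 + o
1/(1/(K(92, 91) + U)) = 1/(1/((3 + 92) + 8565)) = 1/(1/(95 + 8565)) = 1/(1/8660) = 8660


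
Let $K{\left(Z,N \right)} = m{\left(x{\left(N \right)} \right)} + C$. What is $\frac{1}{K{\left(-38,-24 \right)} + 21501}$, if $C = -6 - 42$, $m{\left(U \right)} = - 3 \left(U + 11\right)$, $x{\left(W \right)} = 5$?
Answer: $\frac{1}{21405} \approx 4.6718 \cdot 10^{-5}$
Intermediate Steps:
$m{\left(U \right)} = -33 - 3 U$ ($m{\left(U \right)} = - 3 \left(11 + U\right) = -33 - 3 U$)
$C = -48$ ($C = -6 - 42 = -48$)
$K{\left(Z,N \right)} = -96$ ($K{\left(Z,N \right)} = \left(-33 - 15\right) - 48 = -48 - 48 = -96$)
$\frac{1}{K{\left(-38,-24 \right)} + 21501} = \frac{1}{-96 + 21501} = \frac{1}{21405}$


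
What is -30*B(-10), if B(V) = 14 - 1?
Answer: -390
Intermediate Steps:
B(V) = 13
-30*B(-10) = -30*13 = -390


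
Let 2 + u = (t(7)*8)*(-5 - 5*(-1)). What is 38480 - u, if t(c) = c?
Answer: 38482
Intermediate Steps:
u = -2 (u = -2 + (7*8)*(-5 - 5*(-1)) = -2 + 56*(-5 + 5) = -2 + 56*0 = -2 + 0 = -2)
38480 - u = 38480 - 1*(-2) = 38480 + 2 = 38482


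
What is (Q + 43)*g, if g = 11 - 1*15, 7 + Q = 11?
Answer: -188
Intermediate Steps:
Q = 4 (Q = -7 + 11 = 4)
g = -4 (g = 11 - 15 = -4)
(Q + 43)*g = (4 + 43)*(-4) = 47*(-4) = -188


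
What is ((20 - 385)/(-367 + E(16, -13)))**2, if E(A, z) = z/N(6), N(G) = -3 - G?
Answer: 431649/432964 ≈ 0.99696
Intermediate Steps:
E(A, z) = -z/9 (E(A, z) = z/(-3 - 1*6) = z/(-3 - 6) = z/(-9) = z*(-1/9) = -z/9)
((20 - 385)/(-367 + E(16, -13)))**2 = ((20 - 385)/(-367 - 1/9*(-13)))**2 = (-365/(-367 + 13/9))**2 = (-365/(-3290/9))**2 = (-365*(-9/3290))**2 = (657/658)**2 = 431649/432964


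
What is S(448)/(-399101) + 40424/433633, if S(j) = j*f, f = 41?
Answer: 8168287880/173063363933 ≈ 0.047198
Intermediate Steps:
S(j) = 41*j (S(j) = j*41 = 41*j)
S(448)/(-399101) + 40424/433633 = (41*448)/(-399101) + 40424/433633 = 18368*(-1/399101) + 40424*(1/433633) = -18368/399101 + 40424/433633 = 8168287880/173063363933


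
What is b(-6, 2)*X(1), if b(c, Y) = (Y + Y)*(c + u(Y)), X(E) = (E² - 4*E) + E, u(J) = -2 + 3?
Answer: 40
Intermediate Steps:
u(J) = 1
X(E) = E² - 3*E
b(c, Y) = 2*Y*(1 + c) (b(c, Y) = (Y + Y)*(c + 1) = (2*Y)*(1 + c) = 2*Y*(1 + c))
b(-6, 2)*X(1) = (2*2*(1 - 6))*(1*(-3 + 1)) = (2*2*(-5))*(1*(-2)) = -20*(-2) = 40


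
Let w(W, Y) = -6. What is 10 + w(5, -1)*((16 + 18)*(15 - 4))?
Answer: -2234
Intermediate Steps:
10 + w(5, -1)*((16 + 18)*(15 - 4)) = 10 - 6*(16 + 18)*(15 - 4) = 10 - 204*11 = 10 - 6*374 = 10 - 2244 = -2234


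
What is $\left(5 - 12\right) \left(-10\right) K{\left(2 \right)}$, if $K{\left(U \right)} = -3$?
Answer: $-210$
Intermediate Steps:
$\left(5 - 12\right) \left(-10\right) K{\left(2 \right)} = \left(5 - 12\right) \left(-10\right) \left(-3\right) = \left(-7\right) \left(-10\right) \left(-3\right) = 70 \left(-3\right) = -210$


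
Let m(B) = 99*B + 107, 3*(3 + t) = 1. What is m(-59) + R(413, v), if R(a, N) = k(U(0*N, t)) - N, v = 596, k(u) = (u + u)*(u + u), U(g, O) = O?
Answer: -56714/9 ≈ -6301.6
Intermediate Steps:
t = -8/3 (t = -3 + (⅓)*1 = -3 + ⅓ = -8/3 ≈ -2.6667)
k(u) = 4*u² (k(u) = (2*u)*(2*u) = 4*u²)
R(a, N) = 256/9 - N (R(a, N) = 4*(-8/3)² - N = 4*(64/9) - N = 256/9 - N)
m(B) = 107 + 99*B
m(-59) + R(413, v) = (107 + 99*(-59)) + (256/9 - 1*596) = (107 - 5841) + (256/9 - 596) = -5734 - 5108/9 = -56714/9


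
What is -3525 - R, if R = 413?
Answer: -3938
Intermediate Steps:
-3525 - R = -3525 - 1*413 = -3525 - 413 = -3938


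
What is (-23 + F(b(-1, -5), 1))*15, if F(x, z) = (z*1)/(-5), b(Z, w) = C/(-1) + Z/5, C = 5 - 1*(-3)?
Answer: -348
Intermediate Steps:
C = 8 (C = 5 + 3 = 8)
b(Z, w) = -8 + Z/5 (b(Z, w) = 8/(-1) + Z/5 = 8*(-1) + Z*(1/5) = -8 + Z/5)
F(x, z) = -z/5 (F(x, z) = z*(-1/5) = -z/5)
(-23 + F(b(-1, -5), 1))*15 = (-23 - 1/5*1)*15 = (-23 - 1/5)*15 = -116/5*15 = -348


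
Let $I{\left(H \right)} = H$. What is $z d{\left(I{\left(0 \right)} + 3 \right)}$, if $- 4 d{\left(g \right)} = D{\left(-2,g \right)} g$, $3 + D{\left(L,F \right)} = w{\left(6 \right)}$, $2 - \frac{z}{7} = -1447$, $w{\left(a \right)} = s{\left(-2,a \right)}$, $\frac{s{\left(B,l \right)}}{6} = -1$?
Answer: $\frac{273861}{4} \approx 68465.0$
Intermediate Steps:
$s{\left(B,l \right)} = -6$ ($s{\left(B,l \right)} = 6 \left(-1\right) = -6$)
$w{\left(a \right)} = -6$
$z = 10143$ ($z = 14 - -10129 = 14 + 10129 = 10143$)
$D{\left(L,F \right)} = -9$ ($D{\left(L,F \right)} = -3 - 6 = -9$)
$d{\left(g \right)} = \frac{9 g}{4}$ ($d{\left(g \right)} = - \frac{\left(-9\right) g}{4} = \frac{9 g}{4}$)
$z d{\left(I{\left(0 \right)} + 3 \right)} = 10143 \frac{9 \left(0 + 3\right)}{4} = 10143 \cdot \frac{9}{4} \cdot 3 = 10143 \cdot \frac{27}{4} = \frac{273861}{4}$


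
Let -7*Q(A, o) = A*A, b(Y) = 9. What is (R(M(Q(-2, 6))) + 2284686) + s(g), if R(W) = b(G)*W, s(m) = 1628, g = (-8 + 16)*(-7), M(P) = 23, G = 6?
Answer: 2286521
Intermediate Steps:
Q(A, o) = -A²/7 (Q(A, o) = -A*A/7 = -A²/7)
g = -56 (g = 8*(-7) = -56)
R(W) = 9*W
(R(M(Q(-2, 6))) + 2284686) + s(g) = (9*23 + 2284686) + 1628 = (207 + 2284686) + 1628 = 2284893 + 1628 = 2286521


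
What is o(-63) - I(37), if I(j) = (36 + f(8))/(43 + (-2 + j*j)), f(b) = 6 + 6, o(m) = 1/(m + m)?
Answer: -1243/29610 ≈ -0.041979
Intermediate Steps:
o(m) = 1/(2*m)
f(b) = 12
I(j) = 48/(41 + j²) (I(j) = (36 + 12)/(43 + (-2 + j*j)) = 48/(43 + (-2 + j²)) = 48/(41 + j²))
o(-63) - I(37) = (½)/(-63) - 48/(41 + 37²) = (½)*(-1/63) - 48/(41 + 1369) = -1/126 - 48/1410 = -1/126 - 1*8/235 = -1/126 - 8/235 = -1243/29610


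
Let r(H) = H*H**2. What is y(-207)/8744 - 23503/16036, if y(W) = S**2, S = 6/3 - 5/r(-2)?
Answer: -172968197/118078976 ≈ -1.4649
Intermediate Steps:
r(H) = H**3
S = 21/8 (S = 6/3 - 5/((-2)**3) = 6*(1/3) - 5/(-8) = 2 - 5*(-1/8) = 2 + 5/8 = 21/8 ≈ 2.6250)
y(W) = 441/64 (y(W) = (21/8)**2 = 441/64)
y(-207)/8744 - 23503/16036 = (441/64)/8744 - 23503/16036 = (441/64)*(1/8744) - 23503*1/16036 = 441/559616 - 1237/844 = -172968197/118078976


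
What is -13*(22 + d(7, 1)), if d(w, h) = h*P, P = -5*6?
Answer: 104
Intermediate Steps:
P = -30
d(w, h) = -30*h (d(w, h) = h*(-30) = -30*h)
-13*(22 + d(7, 1)) = -13*(22 - 30*1) = -13*(22 - 30) = -13*(-8) = 104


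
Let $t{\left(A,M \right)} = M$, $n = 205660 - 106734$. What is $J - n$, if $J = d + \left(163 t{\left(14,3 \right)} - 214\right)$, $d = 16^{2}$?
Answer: $-98395$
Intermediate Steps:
$n = 98926$ ($n = 205660 - 106734 = 98926$)
$d = 256$
$J = 531$ ($J = 256 + \left(163 \cdot 3 - 214\right) = 256 + \left(489 - 214\right) = 256 + 275 = 531$)
$J - n = 531 - 98926 = -98395$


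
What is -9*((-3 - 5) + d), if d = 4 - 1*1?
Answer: 45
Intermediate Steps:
d = 3 (d = 4 - 1 = 3)
-9*((-3 - 5) + d) = -9*((-3 - 5) + 3) = -9*(-8 + 3) = -9*(-5) = 45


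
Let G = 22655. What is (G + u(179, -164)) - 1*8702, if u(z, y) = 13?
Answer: 13966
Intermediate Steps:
(G + u(179, -164)) - 1*8702 = (22655 + 13) - 1*8702 = 22668 - 8702 = 13966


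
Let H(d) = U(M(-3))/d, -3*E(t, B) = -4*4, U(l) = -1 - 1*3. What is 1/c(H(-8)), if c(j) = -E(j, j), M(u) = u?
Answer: -3/16 ≈ -0.18750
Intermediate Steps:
U(l) = -4 (U(l) = -1 - 3 = -4)
E(t, B) = 16/3 (E(t, B) = -(-4)*4/3 = -⅓*(-16) = 16/3)
H(d) = -4/d
c(j) = -16/3 (c(j) = -1*16/3 = -16/3)
1/c(H(-8)) = 1/(-16/3) = -3/16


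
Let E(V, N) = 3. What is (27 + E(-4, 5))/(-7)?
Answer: -30/7 ≈ -4.2857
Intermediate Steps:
(27 + E(-4, 5))/(-7) = (27 + 3)/(-7) = 30*(-⅐) = -30/7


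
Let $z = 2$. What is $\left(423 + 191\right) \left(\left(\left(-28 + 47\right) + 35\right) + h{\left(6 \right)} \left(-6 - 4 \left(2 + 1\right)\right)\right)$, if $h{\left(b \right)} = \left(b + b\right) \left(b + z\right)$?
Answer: $-1027836$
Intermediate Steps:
$h{\left(b \right)} = 2 b \left(2 + b\right)$ ($h{\left(b \right)} = \left(b + b\right) \left(b + 2\right) = 2 b \left(2 + b\right)$)
$\left(423 + 191\right) \left(\left(\left(-28 + 47\right) + 35\right) + h{\left(6 \right)} \left(-6 - 4 \left(2 + 1\right)\right)\right) = \left(423 + 191\right) \left(\left(\left(-28 + 47\right) + 35\right) + 2 \cdot 6 \left(2 + 6\right) \left(-6 - 4 \left(2 + 1\right)\right)\right) = 614 \left(\left(19 + 35\right) + 2 \cdot 6 \cdot 8 \left(-6 - 12\right)\right) = 614 \left(54 + 96 \left(-6 - 12\right)\right) = 614 \left(54 + 96 \left(-18\right)\right) = 614 \left(54 - 1728\right) = 614 \left(-1674\right) = -1027836$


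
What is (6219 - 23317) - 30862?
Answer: -47960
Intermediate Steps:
(6219 - 23317) - 30862 = -17098 - 30862 = -47960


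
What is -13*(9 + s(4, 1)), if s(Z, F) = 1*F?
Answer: -130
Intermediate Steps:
s(Z, F) = F
-13*(9 + s(4, 1)) = -13*(9 + 1) = -13*10 = -130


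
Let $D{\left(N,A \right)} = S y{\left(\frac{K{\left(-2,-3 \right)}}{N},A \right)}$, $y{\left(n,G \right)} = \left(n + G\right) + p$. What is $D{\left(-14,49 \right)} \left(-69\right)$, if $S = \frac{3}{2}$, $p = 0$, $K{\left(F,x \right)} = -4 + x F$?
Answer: $- \frac{35397}{7} \approx -5056.7$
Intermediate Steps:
$K{\left(F,x \right)} = -4 + F x$
$y{\left(n,G \right)} = G + n$ ($y{\left(n,G \right)} = \left(n + G\right) + 0 = \left(G + n\right) + 0 = G + n$)
$S = \frac{3}{2}$ ($S = 3 \cdot \frac{1}{2} = \frac{3}{2} \approx 1.5$)
$D{\left(N,A \right)} = \frac{3}{N} + \frac{3 A}{2}$ ($D{\left(N,A \right)} = \frac{3 \left(A + \frac{-4 - -6}{N}\right)}{2} = \frac{3 \left(A + \frac{-4 + 6}{N}\right)}{2} = \frac{3 \left(A + \frac{2}{N}\right)}{2} = \frac{3}{N} + \frac{3 A}{2}$)
$D{\left(-14,49 \right)} \left(-69\right) = \left(\frac{3}{-14} + \frac{3}{2} \cdot 49\right) \left(-69\right) = \left(3 \left(- \frac{1}{14}\right) + \frac{147}{2}\right) \left(-69\right) = \left(- \frac{3}{14} + \frac{147}{2}\right) \left(-69\right) = \frac{513}{7} \left(-69\right) = - \frac{35397}{7}$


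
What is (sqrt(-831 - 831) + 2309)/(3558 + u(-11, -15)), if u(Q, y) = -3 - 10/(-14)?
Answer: 16163/24890 + 7*I*sqrt(1662)/24890 ≈ 0.64938 + 0.011465*I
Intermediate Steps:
u(Q, y) = -16/7 (u(Q, y) = -3 - 10*(-1/14) = -3 + 5/7 = -16/7)
(sqrt(-831 - 831) + 2309)/(3558 + u(-11, -15)) = (sqrt(-831 - 831) + 2309)/(3558 - 16/7) = (sqrt(-1662) + 2309)/(24890/7) = (I*sqrt(1662) + 2309)*(7/24890) = (2309 + I*sqrt(1662))*(7/24890) = 16163/24890 + 7*I*sqrt(1662)/24890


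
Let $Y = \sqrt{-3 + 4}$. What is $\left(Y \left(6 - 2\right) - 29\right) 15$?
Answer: $-375$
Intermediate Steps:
$Y = 1$ ($Y = \sqrt{1} = 1$)
$\left(Y \left(6 - 2\right) - 29\right) 15 = \left(1 \left(6 - 2\right) - 29\right) 15 = \left(1 \cdot 4 - 29\right) 15 = \left(4 - 29\right) 15 = \left(-25\right) 15 = -375$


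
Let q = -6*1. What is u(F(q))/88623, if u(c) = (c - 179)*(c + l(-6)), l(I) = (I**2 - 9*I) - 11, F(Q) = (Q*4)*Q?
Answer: -7805/88623 ≈ -0.088070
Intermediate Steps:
q = -6
F(Q) = 4*Q**2 (F(Q) = (4*Q)*Q = 4*Q**2)
l(I) = -11 + I**2 - 9*I
u(c) = (-179 + c)*(79 + c) (u(c) = (c - 179)*(c + (-11 + (-6)**2 - 9*(-6))) = (-179 + c)*(c + (-11 + 36 + 54)) = (-179 + c)*(c + 79) = (-179 + c)*(79 + c))
u(F(q))/88623 = (-14141 + (4*(-6)**2)**2 - 400*(-6)**2)/88623 = (-14141 + (4*36)**2 - 400*36)*(1/88623) = (-14141 + 144**2 - 100*144)*(1/88623) = (-14141 + 20736 - 14400)*(1/88623) = -7805*1/88623 = -7805/88623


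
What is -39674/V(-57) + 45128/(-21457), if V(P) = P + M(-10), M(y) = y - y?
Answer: 848712722/1223049 ≈ 693.93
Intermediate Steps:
M(y) = 0
V(P) = P (V(P) = P + 0 = P)
-39674/V(-57) + 45128/(-21457) = -39674/(-57) + 45128/(-21457) = -39674*(-1/57) + 45128*(-1/21457) = 39674/57 - 45128/21457 = 848712722/1223049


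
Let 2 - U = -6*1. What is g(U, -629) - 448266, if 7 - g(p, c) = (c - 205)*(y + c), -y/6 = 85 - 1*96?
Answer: -917801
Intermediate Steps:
U = 8 (U = 2 - (-6) = 2 - 1*(-6) = 2 + 6 = 8)
y = 66 (y = -6*(85 - 1*96) = -6*(85 - 96) = -6*(-11) = 66)
g(p, c) = 7 - (-205 + c)*(66 + c) (g(p, c) = 7 - (c - 205)*(66 + c) = 7 - (-205 + c)*(66 + c))
g(U, -629) - 448266 = (13537 - 1*(-629)**2 + 139*(-629)) - 448266 = (13537 - 1*395641 - 87431) - 448266 = (13537 - 395641 - 87431) - 448266 = -469535 - 448266 = -917801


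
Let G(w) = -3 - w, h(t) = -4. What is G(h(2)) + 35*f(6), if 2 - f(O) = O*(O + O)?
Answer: -2449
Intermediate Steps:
f(O) = 2 - 2*O² (f(O) = 2 - O*(O + O) = 2 - O*2*O = 2 - 2*O²)
G(h(2)) + 35*f(6) = (-3 - 1*(-4)) + 35*(2 - 2*6²) = (-3 + 4) + 35*(2 - 2*36) = 1 + 35*(2 - 72) = 1 + 35*(-70) = 1 - 2450 = -2449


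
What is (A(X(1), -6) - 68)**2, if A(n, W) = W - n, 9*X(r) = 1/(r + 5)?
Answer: 15976009/2916 ≈ 5478.7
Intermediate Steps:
X(r) = 1/(9*(5 + r)) (X(r) = 1/(9*(r + 5)) = 1/(9*(5 + r)))
(A(X(1), -6) - 68)**2 = ((-6 - 1/(9*(5 + 1))) - 68)**2 = ((-6 - 1/(9*6)) - 68)**2 = ((-6 - 1*1/54) - 68)**2 = ((-6 - 1/54) - 68)**2 = (-325/54 - 68)**2 = (-3997/54)**2 = 15976009/2916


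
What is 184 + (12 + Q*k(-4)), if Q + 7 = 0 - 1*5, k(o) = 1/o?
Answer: 199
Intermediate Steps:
Q = -12 (Q = -7 + (0 - 1*5) = -7 + (0 - 5) = -7 - 5 = -12)
184 + (12 + Q*k(-4)) = 184 + (12 - 12/(-4)) = 184 + (12 - 12*(-¼)) = 184 + (12 + 3) = 184 + 15 = 199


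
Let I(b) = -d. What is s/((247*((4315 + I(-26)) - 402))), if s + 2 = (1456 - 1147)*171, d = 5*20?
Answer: 52837/941811 ≈ 0.056102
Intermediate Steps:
d = 100
I(b) = -100 (I(b) = -1*100 = -100)
s = 52837 (s = -2 + (1456 - 1147)*171 = -2 + 309*171 = -2 + 52839 = 52837)
s/((247*((4315 + I(-26)) - 402))) = 52837/((247*((4315 - 100) - 402))) = 52837/((247*(4215 - 402))) = 52837/((247*3813)) = 52837/941811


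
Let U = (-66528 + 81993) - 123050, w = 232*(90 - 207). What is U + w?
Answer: -134729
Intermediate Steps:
w = -27144 (w = 232*(-117) = -27144)
U = -107585 (U = 15465 - 123050 = -107585)
U + w = -107585 - 27144 = -134729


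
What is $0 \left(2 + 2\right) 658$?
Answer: $0$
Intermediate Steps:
$0 \left(2 + 2\right) 658 = 0 \cdot 4 \cdot 658 = 0 \cdot 658 = 0$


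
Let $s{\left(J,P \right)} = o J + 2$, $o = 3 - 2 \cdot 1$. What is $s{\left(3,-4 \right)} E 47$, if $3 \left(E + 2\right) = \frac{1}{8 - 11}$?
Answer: $- \frac{4465}{9} \approx -496.11$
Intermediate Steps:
$o = 1$ ($o = 3 - 2 = 1$)
$E = - \frac{19}{9}$ ($E = -2 + \frac{1}{3 \left(8 - 11\right)} = -2 + \frac{1}{3 \left(-3\right)} = -2 + \frac{1}{3} \left(- \frac{1}{3}\right) = -2 - \frac{1}{9} = - \frac{19}{9} \approx -2.1111$)
$s{\left(J,P \right)} = 2 + J$ ($s{\left(J,P \right)} = 1 J + 2 = J + 2 = 2 + J$)
$s{\left(3,-4 \right)} E 47 = \left(2 + 3\right) \left(- \frac{19}{9}\right) 47 = 5 \left(- \frac{19}{9}\right) 47 = \left(- \frac{95}{9}\right) 47 = - \frac{4465}{9}$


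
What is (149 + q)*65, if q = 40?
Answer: 12285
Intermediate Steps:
(149 + q)*65 = (149 + 40)*65 = 189*65 = 12285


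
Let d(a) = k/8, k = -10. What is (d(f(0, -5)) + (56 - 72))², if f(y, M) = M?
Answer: 4761/16 ≈ 297.56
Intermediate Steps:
d(a) = -5/4 (d(a) = -10/8 = -10*⅛ = -5/4)
(d(f(0, -5)) + (56 - 72))² = (-5/4 + (56 - 72))² = (-5/4 - 16)² = (-69/4)² = 4761/16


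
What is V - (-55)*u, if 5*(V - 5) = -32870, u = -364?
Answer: -26589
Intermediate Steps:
V = -6569 (V = 5 + (⅕)*(-32870) = 5 - 6574 = -6569)
V - (-55)*u = -6569 - (-55)*(-364) = -6569 - 1*20020 = -6569 - 20020 = -26589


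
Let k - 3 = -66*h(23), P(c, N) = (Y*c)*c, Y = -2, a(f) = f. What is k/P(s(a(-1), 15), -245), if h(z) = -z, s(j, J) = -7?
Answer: -1521/98 ≈ -15.520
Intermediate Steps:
P(c, N) = -2*c² (P(c, N) = (-2*c)*c = -2*c²)
k = 1521 (k = 3 - (-66)*23 = 3 - 66*(-23) = 3 + 1518 = 1521)
k/P(s(a(-1), 15), -245) = 1521/((-2*(-7)²)) = 1521/((-2*49)) = 1521/(-98) = 1521*(-1/98) = -1521/98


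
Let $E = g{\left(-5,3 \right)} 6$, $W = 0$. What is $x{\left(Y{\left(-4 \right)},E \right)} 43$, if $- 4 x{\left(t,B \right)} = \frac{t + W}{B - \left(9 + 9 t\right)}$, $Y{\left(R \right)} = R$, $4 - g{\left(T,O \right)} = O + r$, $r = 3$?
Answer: $\frac{43}{15} \approx 2.8667$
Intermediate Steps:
$g{\left(T,O \right)} = 1 - O$ ($g{\left(T,O \right)} = 4 - \left(O + 3\right) = 4 - \left(3 + O\right) = 1 - O$)
$E = -12$ ($E = \left(1 - 3\right) 6 = \left(-2\right) 6 = -12$)
$x{\left(t,B \right)} = - \frac{t}{4 \left(-9 + B - 9 t\right)}$ ($x{\left(t,B \right)} = - \frac{\left(t + 0\right) \frac{1}{B - \left(9 + 9 t\right)}}{4} = - \frac{t \frac{1}{B - \left(9 + 9 t\right)}}{4} = - \frac{t \frac{1}{-9 + B - 9 t}}{4} = - \frac{t}{4 \left(-9 + B - 9 t\right)}$)
$x{\left(Y{\left(-4 \right)},E \right)} 43 = \frac{1}{4} \left(-4\right) \frac{1}{9 - -12 + 9 \left(-4\right)} 43 = \frac{1}{4} \left(-4\right) \frac{1}{9 + 12 - 36} \cdot 43 = \frac{1}{4} \left(-4\right) \frac{1}{-15} \cdot 43 = \frac{1}{4} \left(-4\right) \left(- \frac{1}{15}\right) 43 = \frac{1}{15} \cdot 43 = \frac{43}{15}$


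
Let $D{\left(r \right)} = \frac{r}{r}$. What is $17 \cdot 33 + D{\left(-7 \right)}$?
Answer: $562$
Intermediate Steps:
$D{\left(r \right)} = 1$
$17 \cdot 33 + D{\left(-7 \right)} = 17 \cdot 33 + 1 = 561 + 1 = 562$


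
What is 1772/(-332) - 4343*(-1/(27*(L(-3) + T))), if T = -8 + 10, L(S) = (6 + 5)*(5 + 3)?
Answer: -716021/201690 ≈ -3.5501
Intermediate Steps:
L(S) = 88 (L(S) = 11*8 = 88)
T = 2
1772/(-332) - 4343*(-1/(27*(L(-3) + T))) = 1772/(-332) - 4343*(-1/(27*(88 + 2))) = 1772*(-1/332) - 4343/((-27*90)) = -443/83 - 4343/(-2430) = -443/83 - 4343*(-1/2430) = -443/83 + 4343/2430 = -716021/201690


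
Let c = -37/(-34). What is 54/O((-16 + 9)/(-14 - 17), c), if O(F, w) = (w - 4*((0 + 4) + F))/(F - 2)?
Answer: 100980/16669 ≈ 6.0580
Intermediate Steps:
c = 37/34 (c = -37*(-1/34) = 37/34 ≈ 1.0882)
O(F, w) = (-16 + w - 4*F)/(-2 + F) (O(F, w) = (w - 4*(4 + F))/(-2 + F) = (w + (-16 - 4*F))/(-2 + F) = (-16 + w - 4*F)/(-2 + F))
54/O((-16 + 9)/(-14 - 17), c) = 54/((-16 + 37/34 - 4*(-16 + 9)/(-14 - 17))/(-2 + (-16 + 9)/(-14 - 17))) = 54/((-16 + 37/34 - (-28)/(-31))/(-2 - 7/(-31))) = 54/((-16 + 37/34 - (-28)*(-1)/31)/(-2 - 7*(-1/31))) = 54/((-16 + 37/34 - 4*7/31)/(-2 + 7/31)) = 54/((-16 + 37/34 - 28/31)/(-55/31)) = 54/(-31/55*(-16669/1054)) = 54/(16669/1870) = (1870/16669)*54 = 100980/16669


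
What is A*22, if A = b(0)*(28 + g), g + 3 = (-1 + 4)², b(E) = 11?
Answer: 8228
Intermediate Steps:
g = 6 (g = -3 + (-1 + 4)² = -3 + 3² = -3 + 9 = 6)
A = 374 (A = 11*(28 + 6) = 11*34 = 374)
A*22 = 374*22 = 8228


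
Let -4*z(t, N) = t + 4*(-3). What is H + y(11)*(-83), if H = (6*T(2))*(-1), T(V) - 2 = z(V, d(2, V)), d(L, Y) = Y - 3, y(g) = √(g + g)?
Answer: -27 - 83*√22 ≈ -416.30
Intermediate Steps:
y(g) = √2*√g (y(g) = √(2*g) = √2*√g)
d(L, Y) = -3 + Y
z(t, N) = 3 - t/4 (z(t, N) = -(t + 4*(-3))/4 = -(t - 12)/4 = -(-12 + t)/4 = 3 - t/4)
T(V) = 5 - V/4 (T(V) = 2 + (3 - V/4) = 5 - V/4)
H = -27 (H = (6*(5 - ¼*2))*(-1) = (6*(5 - ½))*(-1) = (6*(9/2))*(-1) = 27*(-1) = -27)
H + y(11)*(-83) = -27 + (√2*√11)*(-83) = -27 + √22*(-83) = -27 - 83*√22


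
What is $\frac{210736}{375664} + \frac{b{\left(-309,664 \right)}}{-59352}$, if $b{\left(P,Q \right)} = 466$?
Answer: $\frac{385391989}{696762804} \approx 0.55312$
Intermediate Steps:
$\frac{210736}{375664} + \frac{b{\left(-309,664 \right)}}{-59352} = \frac{210736}{375664} + \frac{466}{-59352} = 210736 \cdot \frac{1}{375664} + 466 \left(- \frac{1}{59352}\right) = \frac{13171}{23479} - \frac{233}{29676} = \frac{385391989}{696762804}$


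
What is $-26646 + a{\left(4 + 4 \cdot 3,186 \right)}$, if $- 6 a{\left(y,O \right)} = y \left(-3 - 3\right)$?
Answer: $-26630$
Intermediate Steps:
$a{\left(y,O \right)} = y$ ($a{\left(y,O \right)} = - \frac{y \left(-3 - 3\right)}{6} = - \frac{y \left(-6\right)}{6} = - \frac{\left(-6\right) y}{6} = y$)
$-26646 + a{\left(4 + 4 \cdot 3,186 \right)} = -26646 + \left(4 + 4 \cdot 3\right) = -26646 + \left(4 + 12\right) = -26646 + 16 = -26630$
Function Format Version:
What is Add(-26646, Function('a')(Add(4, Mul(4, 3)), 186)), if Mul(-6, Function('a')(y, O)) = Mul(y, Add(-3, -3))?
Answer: -26630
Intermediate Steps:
Function('a')(y, O) = y (Function('a')(y, O) = Mul(Rational(-1, 6), Mul(y, Add(-3, -3))) = Mul(Rational(-1, 6), Mul(y, -6)) = Mul(Rational(-1, 6), Mul(-6, y)) = y)
Add(-26646, Function('a')(Add(4, Mul(4, 3)), 186)) = Add(-26646, Add(4, Mul(4, 3))) = Add(-26646, Add(4, 12)) = Add(-26646, 16) = -26630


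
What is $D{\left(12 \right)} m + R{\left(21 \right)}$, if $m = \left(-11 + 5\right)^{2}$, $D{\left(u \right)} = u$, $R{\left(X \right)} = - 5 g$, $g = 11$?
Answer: $377$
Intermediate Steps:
$R{\left(X \right)} = -55$ ($R{\left(X \right)} = \left(-5\right) 11 = -55$)
$m = 36$ ($m = \left(-6\right)^{2} = 36$)
$D{\left(12 \right)} m + R{\left(21 \right)} = 12 \cdot 36 - 55 = 432 - 55 = 377$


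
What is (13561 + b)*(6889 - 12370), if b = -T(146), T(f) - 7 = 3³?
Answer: -74141487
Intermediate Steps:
T(f) = 34 (T(f) = 7 + 3³ = 7 + 27 = 34)
b = -34 (b = -1*34 = -34)
(13561 + b)*(6889 - 12370) = (13561 - 34)*(6889 - 12370) = 13527*(-5481) = -74141487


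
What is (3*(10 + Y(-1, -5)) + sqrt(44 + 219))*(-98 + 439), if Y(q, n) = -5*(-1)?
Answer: 15345 + 341*sqrt(263) ≈ 20875.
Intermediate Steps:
Y(q, n) = 5
(3*(10 + Y(-1, -5)) + sqrt(44 + 219))*(-98 + 439) = (3*(10 + 5) + sqrt(44 + 219))*(-98 + 439) = (3*15 + sqrt(263))*341 = (45 + sqrt(263))*341 = 15345 + 341*sqrt(263)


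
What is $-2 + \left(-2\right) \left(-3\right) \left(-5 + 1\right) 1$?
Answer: $-26$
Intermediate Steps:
$-2 + \left(-2\right) \left(-3\right) \left(-5 + 1\right) 1 = -2 + 6 \left(\left(-4\right) 1\right) = -2 + 6 \left(-4\right) = -2 - 24 = -26$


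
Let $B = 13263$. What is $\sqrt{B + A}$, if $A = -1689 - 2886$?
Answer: $4 \sqrt{543} \approx 93.209$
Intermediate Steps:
$A = -4575$
$\sqrt{B + A} = \sqrt{13263 - 4575} = \sqrt{8688} = 4 \sqrt{543}$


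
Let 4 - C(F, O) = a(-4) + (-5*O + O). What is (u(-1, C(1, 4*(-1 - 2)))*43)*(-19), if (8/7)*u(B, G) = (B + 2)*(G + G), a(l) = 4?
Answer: 68628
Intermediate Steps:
C(F, O) = 4*O (C(F, O) = 4 - (4 + (-5*O + O)) = 4 - (4 - 4*O) = 4 + (-4 + 4*O) = 4*O)
u(B, G) = 7*G*(2 + B)/4 (u(B, G) = 7*((B + 2)*(G + G))/8 = 7*((2 + B)*(2*G))/8 = 7*(2*G*(2 + B))/8 = 7*G*(2 + B)/4)
(u(-1, C(1, 4*(-1 - 2)))*43)*(-19) = ((7*(4*(4*(-1 - 2)))*(2 - 1)/4)*43)*(-19) = (((7/4)*(4*(4*(-3)))*1)*43)*(-19) = (((7/4)*(4*(-12))*1)*43)*(-19) = (((7/4)*(-48)*1)*43)*(-19) = -84*43*(-19) = -3612*(-19) = 68628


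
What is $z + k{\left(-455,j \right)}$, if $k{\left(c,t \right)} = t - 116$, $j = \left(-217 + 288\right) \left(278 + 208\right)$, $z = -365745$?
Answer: $-331355$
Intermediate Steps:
$j = 34506$ ($j = 71 \cdot 486 = 34506$)
$k{\left(c,t \right)} = -116 + t$
$z + k{\left(-455,j \right)} = -365745 + \left(-116 + 34506\right) = -365745 + 34390 = -331355$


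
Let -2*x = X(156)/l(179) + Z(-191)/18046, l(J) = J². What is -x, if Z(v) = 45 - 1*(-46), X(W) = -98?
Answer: 163889/165203396 ≈ 0.00099204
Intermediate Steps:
Z(v) = 91 (Z(v) = 45 + 46 = 91)
x = -163889/165203396 (x = -(-98/(179²) + 91/18046)/2 = -(-98/32041 + 91*(1/18046))/2 = -(-98*1/32041 + 13/2578)/2 = -(-98/32041 + 13/2578)/2 = -½*163889/82601698 = -163889/165203396 ≈ -0.00099204)
-x = -1*(-163889/165203396) = 163889/165203396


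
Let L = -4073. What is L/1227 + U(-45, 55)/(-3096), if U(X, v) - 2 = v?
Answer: -1408883/422088 ≈ -3.3379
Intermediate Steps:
U(X, v) = 2 + v
L/1227 + U(-45, 55)/(-3096) = -4073/1227 + (2 + 55)/(-3096) = -4073*1/1227 + 57*(-1/3096) = -4073/1227 - 19/1032 = -1408883/422088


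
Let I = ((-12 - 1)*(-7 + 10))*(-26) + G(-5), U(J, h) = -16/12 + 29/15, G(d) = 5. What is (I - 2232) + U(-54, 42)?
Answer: -6062/5 ≈ -1212.4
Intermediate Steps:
U(J, h) = ⅗ (U(J, h) = -16*1/12 + 29*(1/15) = -4/3 + 29/15 = ⅗)
I = 1019 (I = ((-12 - 1)*(-7 + 10))*(-26) + 5 = -13*3*(-26) + 5 = -39*(-26) + 5 = 1014 + 5 = 1019)
(I - 2232) + U(-54, 42) = (1019 - 2232) + ⅗ = -1213 + ⅗ = -6062/5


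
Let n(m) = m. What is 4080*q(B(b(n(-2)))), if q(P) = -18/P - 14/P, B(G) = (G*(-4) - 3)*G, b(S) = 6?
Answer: 21760/27 ≈ 805.93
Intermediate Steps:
B(G) = G*(-3 - 4*G) (B(G) = (-4*G - 3)*G = (-3 - 4*G)*G = G*(-3 - 4*G))
q(P) = -32/P
4080*q(B(b(n(-2)))) = 4080*(-32*(-1/(6*(3 + 4*6)))) = 4080*(-32*(-1/(6*(3 + 24)))) = 4080*(-32/((-1*6*27))) = 4080*(-32/(-162)) = 4080*(-32*(-1/162)) = 4080*(16/81) = 21760/27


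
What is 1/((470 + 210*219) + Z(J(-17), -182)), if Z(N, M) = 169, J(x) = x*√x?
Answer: 1/46629 ≈ 2.1446e-5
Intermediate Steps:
J(x) = x^(3/2)
1/((470 + 210*219) + Z(J(-17), -182)) = 1/((470 + 210*219) + 169) = 1/((470 + 45990) + 169) = 1/(46460 + 169) = 1/46629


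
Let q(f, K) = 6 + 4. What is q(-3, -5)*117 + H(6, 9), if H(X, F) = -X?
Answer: 1164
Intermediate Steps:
q(f, K) = 10
q(-3, -5)*117 + H(6, 9) = 10*117 - 1*6 = 1170 - 6 = 1164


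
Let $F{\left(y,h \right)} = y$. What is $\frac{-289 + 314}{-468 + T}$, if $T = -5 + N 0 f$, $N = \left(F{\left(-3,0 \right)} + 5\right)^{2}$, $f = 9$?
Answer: $- \frac{25}{473} \approx -0.052854$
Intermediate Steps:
$N = 4$ ($N = \left(-3 + 5\right)^{2} = 2^{2} = 4$)
$T = -5$ ($T = -5 + 4 \cdot 0 \cdot 9 = -5 + 0 \cdot 9 = -5 + 0 = -5$)
$\frac{-289 + 314}{-468 + T} = \frac{-289 + 314}{-468 - 5} = \frac{25}{-473} = 25 \left(- \frac{1}{473}\right) = - \frac{25}{473}$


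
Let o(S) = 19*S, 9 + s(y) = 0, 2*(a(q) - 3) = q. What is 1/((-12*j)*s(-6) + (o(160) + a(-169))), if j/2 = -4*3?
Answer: 2/733 ≈ 0.0027285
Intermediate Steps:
a(q) = 3 + q/2
s(y) = -9 (s(y) = -9 + 0 = -9)
j = -24 (j = 2*(-4*3) = 2*(-12) = -24)
1/((-12*j)*s(-6) + (o(160) + a(-169))) = 1/(-12*(-24)*(-9) + (19*160 + (3 + (1/2)*(-169)))) = 1/(288*(-9) + (3040 + (3 - 169/2))) = 1/(-2592 + (3040 - 163/2)) = 1/(-2592 + 5917/2) = 1/(733/2) = 2/733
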